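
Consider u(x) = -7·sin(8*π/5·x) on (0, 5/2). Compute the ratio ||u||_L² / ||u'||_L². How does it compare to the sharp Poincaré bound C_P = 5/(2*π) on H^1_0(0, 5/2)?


||u||_L² / ||u'||_L² = 5/(8*π) < C_P = 5/(2*π).

u(x) = -7·sin(8*π/5·x), so u'(x) = -56*π*cos(8*π*x/5)/5.
Writing u(x) = A·sin(kπx/L) with A = -7 and k = 4, use ∫_0^L sin²(kπx/L) dx = L/2 and ∫_0^L cos²(kπx/L) dx = L/2.
u² = 49·sin²(8*π/5·x) and (u')² = 3136*π^2/25·cos²(8*π/5·x), and each of sin², cos² integrates to L/2 = 5/4 over (0, 5/2).
∫_0^5/2 u² dx = 245/4, so ||u||_L² = 7*sqrt(5)/2.
∫_0^5/2 (u')² dx = 784*π^2/5, so ||u'||_L² = 28*sqrt(5)*π/5.
Ratio ||u||_L² / ||u'||_L² = 5/(8*π).
Sharp Poincaré constant on H^1_0(0, 5/2) is C_P = L/π = 5/(2*π), achieved by sin(2*π/5·x).
This is the k = 4 harmonic; the ratio L/(kπ) is strictly less than C_P = L/π, consistent with the sharp inequality ||u||_L² ≤ C_P ||u'||_L².


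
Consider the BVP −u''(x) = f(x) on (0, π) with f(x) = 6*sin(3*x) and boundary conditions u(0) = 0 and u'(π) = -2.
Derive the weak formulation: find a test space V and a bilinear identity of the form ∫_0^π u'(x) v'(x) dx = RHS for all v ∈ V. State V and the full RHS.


V = {v ∈ H^1(0, π) : v(0) = 0} (test functions vanish at x = 0 where u is specified); weak form: ∫_0^π u'v' dx = ∫_0^π (6*sin(3*x)) v dx − 2·v(π) for all v ∈ V.

Multiply both sides by a test function v and integrate from 0 to π:
  ∫_0^π −u''(x) v(x) dx = ∫_0^π f(x) v(x) dx.
Integrate the LHS by parts once:
  ∫_0^π −u'' v dx = −[u'(x) v(x)]_0^π + ∫_0^π u'(x) v'(x) dx.
Thus ∫_0^π u'(x) v'(x) dx = ∫_0^π f(x) v(x) dx + [u'(x) v(x)]_0^π.
Choose V so that boundary terms are either known or forced to vanish.
Mixed BC: u(0) = 0 (Dirichlet) and u'(π) = -2 (Neumann). Define V = {v ∈ H^1(0, π) : v(0) = 0}. Then [u' v]_0^π = u'(π)·v(π) − u'(0)·0 = − 2·v(π).
Weak formulation: find u (satisfying any essential BC) such that ∫_0^π u'(x) v'(x) dx = ∫_0^π f v dx − 2·v(π) for all v ∈ V (Dirichlet at 0 absorbed into V; Neumann datum at x = π contributes the boundary term).
Substituting f(x) = 6*sin(3*x), the right-hand side is ∫_0^π (6*sin(3*x)) v dx − 2·v(π).


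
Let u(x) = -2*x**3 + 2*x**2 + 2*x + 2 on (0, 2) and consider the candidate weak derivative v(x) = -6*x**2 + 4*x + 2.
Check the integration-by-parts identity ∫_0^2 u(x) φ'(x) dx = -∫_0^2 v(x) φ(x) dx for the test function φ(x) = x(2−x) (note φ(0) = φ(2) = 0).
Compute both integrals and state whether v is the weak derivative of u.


LHS = 8/5, RHS = 8/5. Yes, v = u' weakly.

u(x) = -2*x**3 + 2*x**2 + 2*x + 2, classical derivative u'(x) = -6*x**2 + 4*x + 2.
φ(x) = x(2−x), so φ'(x) = 2 - 2*x.
Note φ(0) = φ(2) = 0, so the boundary term u·φ vanishes.
LHS = ∫_0^2 u(x) φ'(x) dx = ∫_0^2 (4*x^4 - 8*x^3 + 4) dx. Term by term:
  ∫_0^2 4*x^4 dx = 128/5;  ∫_0^2 -8*x^3 dx = -32;  ∫_0^2 4 dx = 8.
Sum: 128/5 − 32 + 8 = 8/5.
So LHS = 8/5.
∫_0^2 v(x) φ(x) dx = ∫_0^2 (6*x^4 - 16*x^3 + 6*x^2 + 4*x) dx. Term by term:
  ∫_0^2 6*x^4 dx = 192/5;  ∫_0^2 -16*x^3 dx = -64;  ∫_0^2 6*x^2 dx = 16;
  ∫_0^2 4*x dx = 8.
Sum: 192/5 − 64 + 16 + 8 = -8/5.
So RHS = -∫_0^2 v(x) φ(x) dx = 8/5.
LHS = RHS, so the identity holds for this test φ.
Moreover u is smooth here and v(x) = u'(x) = -6*x**2 + 4*x + 2 pointwise, so the identity holds for every test function. Hence v is the weak derivative of u.


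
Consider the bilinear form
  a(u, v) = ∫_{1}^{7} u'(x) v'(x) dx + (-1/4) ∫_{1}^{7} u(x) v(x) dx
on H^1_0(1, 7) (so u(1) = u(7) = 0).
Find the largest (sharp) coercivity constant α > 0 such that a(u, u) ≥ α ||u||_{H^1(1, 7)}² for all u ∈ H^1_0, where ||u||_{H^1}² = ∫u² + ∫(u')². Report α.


α = (-9 + π^2)/(π^2 + 36)

Coercivity of a(·,·) on H^1_0(1, 7) means a(u, u) ≥ α ||u||_{H^1}² for every u ∈ H^1_0.
The interval has length L = 6, and Poincaré/coercivity depend only on L. Here a(u, u) = ∫(u')² + (-1/4)·∫u².
Here c = -1/4 < 0 with |c| < (π/L)² = π^2/36, so coercivity still holds. The condition a(u,u) ≥ α||u||_{H^1}² reads (1−α)∫(u')² ≥ (α−c)∫u². Any admissible α is ≤ 1 (rapidly oscillating u have ∫u²/∫(u')² → 0), and α = 1 would force 0 ≥ (1−c)∫u², impossible since c < 1; so 1−α > 0. By the sharp Poincaré inequality on H^1_0 of an interval of length L, ∫(u')² ≥ (π/L)²∫u² with equality for the first sine mode sin(π(x−x₀)/L) (x₀ the left endpoint), so the inequality holds for all u iff (1−α)(π/L)² ≥ α − c, i.e. α ≤ ((π/L)² + c)/((π/L)² + 1) = (1 + c(L/π)²)/(1 + (L/π)²). (Direct route, valid since c ≤ 0: Poincaré gives c∫u² ≥ c(L/π)²∫(u')², so a(u,u) ≥ (1 + c(L/π)²)∫(u')², while ||u||_{H^1}² ≤ (1 + (L/π)²)∫(u')²; dividing yields the same α.) With (π/L)² = π^2/36 and c = -1/4, the largest admissible constant is α = ((π/L)² + c)/((π/L)² + 1).
Simplifying, α = (-9 + π^2)/(π^2 + 36).


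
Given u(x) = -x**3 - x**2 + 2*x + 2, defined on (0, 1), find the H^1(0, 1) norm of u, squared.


||u||_{H^1}^2 = 841/105

The H^1 norm (squared) on an interval (0, L) is
  ||u||_{H^1}^2 = ∫_0^L u(x)^2 dx + ∫_0^L u'(x)^2 dx.
Compute u'(x) = -3*x**2 - 2*x + 2.
Then u(x)^2 = x**6 + 2*x**5 - 3*x**4 - 8*x**3 + 8*x + 4 and u'(x)^2 = 9*x**4 + 12*x**3 - 8*x**2 - 8*x + 4.
Integrate each monomial from 0 to 1 using ∫_0^1 c·x^n dx = c·1^(n+1)/(n+1):
  ∫_0^1 u(x)^2 dx = ∫_0^1 (x^6 + 2*x^5 - 3*x^4 - 8*x^3 + 8*x + 4) dx. Term by term:
    ∫_0^1 x^6 dx = 1/7;  ∫_0^1 2*x^5 dx = 1/3;  ∫_0^1 -3*x^4 dx = -3/5;
    ∫_0^1 -8*x^3 dx = -2;  ∫_0^1 8*x dx = 4;  ∫_0^1 4 dx = 4.
  Sum: 1/7 + 1/3 − 3/5 − 2 + 4 + 4 = 617/105.
  ∫_0^1 u'(x)^2 dx = ∫_0^1 (9*x^4 + 12*x^3 - 8*x^2 - 8*x + 4) dx. Term by term:
    ∫_0^1 9*x^4 dx = 9/5;  ∫_0^1 12*x^3 dx = 3;  ∫_0^1 -8*x^2 dx = -8/3;
    ∫_0^1 -8*x dx = -4;  ∫_0^1 4 dx = 4.
  Sum: 9/5 + 3 − 8/3 − 4 + 4 = 32/15.
Adding: ||u||_{H^1}^2 = 617/105 + 32/15 = 841/105.


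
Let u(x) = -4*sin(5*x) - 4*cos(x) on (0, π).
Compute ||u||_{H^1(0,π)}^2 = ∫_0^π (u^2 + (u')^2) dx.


||u||_{H^1(0,π)}^2 = 224*π

u'(x) = 4*sin(x) - 20*cos(5*x).
Expand u² and (u')² and integrate term by term on (0, π), using: for integers n ≥ 1, ∫_0^π sin²(nx) dx = ∫_0^π cos²(nx) dx = π/2; for n ≠ n', ∫_0^π sin(nx)sin(n'x) dx = ∫_0^π cos(nx)cos(n'x) dx = 0; and by product-to-sum, ∫_0^π sin(nx)cos(n'x) dx = ½∫_0^π [sin((n+n')x) + sin((n−n')x)] dx, which is 0 when n+n' is even and 2n/(n²−n'²) when n+n' is odd (it need not vanish on (0, π)).
  u² squared terms: (-4)²·∫cos(x)² dx = 16·π/2 = 8*π;  (-4)²·∫sin(5x)² dx = 16·π/2 = 8*π.
  u² cross terms: 2·(-4)·(-4)·∫cos(x)·sin(5x) dx = 32·(0) = 0.
  So ∫_0^π u² dx = 8*π + 8*π + 0 = 16*π.
  (u')² squared terms: (-20)²·∫cos(5x)² dx = 400·π/2 = 200*π;  (4)²·∫sin(x)² dx = 16·π/2 = 8*π.
  (u')² cross terms: 2·(-20)·(4)·∫cos(5x)·sin(x) dx = -160·(0) = 0.
  So ∫_0^π (u')² dx = 200*π + 8*π + 0 = 208*π.
||u||_{H^1}^2 = (16*π) + (208*π) = 224*π.


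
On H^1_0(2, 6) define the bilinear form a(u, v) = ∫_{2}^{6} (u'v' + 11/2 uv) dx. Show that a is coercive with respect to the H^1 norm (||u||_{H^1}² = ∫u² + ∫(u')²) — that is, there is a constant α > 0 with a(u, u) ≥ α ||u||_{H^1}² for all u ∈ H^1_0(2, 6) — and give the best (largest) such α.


α = 1

Coercivity of a(·,·) on H^1_0(2, 6) means a(u, u) ≥ α ||u||_{H^1}² for every u ∈ H^1_0.
The interval has length L = 4, and Poincaré/coercivity depend only on L. Here a(u, u) = ∫(u')² + (11/2)·∫u².
Here c = 11/2 ≥ 1, so a(u,u) = ∫(u')² + c∫u² ≥ ∫(u')² + ∫u² = ||u||_{H^1}², i.e. α = 1 works. No larger α is possible: a(u,u) ≥ α||u||_{H^1}² means (1−α)∫(u')² ≥ (α−c)∫u², and for the modes u_n = sin(nπ(x−x₀)/L) (x₀ the left endpoint) one has ∫u_n²/∫(u_n')² = (L/(nπ))² → 0, so a(u_n,u_n)/||u_n||_{H^1}² → 1. Hence the optimal constant is α = 1.
Therefore α = 1.


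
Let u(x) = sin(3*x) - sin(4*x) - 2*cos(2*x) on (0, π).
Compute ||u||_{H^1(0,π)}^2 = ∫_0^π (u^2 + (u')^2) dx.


||u||_{H^1(0,π)}^2 = -24 + 47*π/2

u'(x) = 4*sin(2*x) + 3*cos(3*x) - 4*cos(4*x).
Expand u² and (u')² and integrate term by term on (0, π), using: for integers n ≥ 1, ∫_0^π sin²(nx) dx = ∫_0^π cos²(nx) dx = π/2; for n ≠ n', ∫_0^π sin(nx)sin(n'x) dx = ∫_0^π cos(nx)cos(n'x) dx = 0; and by product-to-sum, ∫_0^π sin(nx)cos(n'x) dx = ½∫_0^π [sin((n+n')x) + sin((n−n')x)] dx, which is 0 when n+n' is even and 2n/(n²−n'²) when n+n' is odd (it need not vanish on (0, π)).
  u² squared terms: (-1)²·∫sin(4x)² dx = 1·π/2 = π/2;  (-2)²·∫cos(2x)² dx = 4·π/2 = 2*π;  (1)²·∫sin(3x)² dx = 1·π/2 = π/2.
  u² cross terms: 2·(-1)·(-2)·∫sin(4x)·cos(2x) dx = 4·(0) = 0;  2·(-1)·(1)·∫sin(4x)·sin(3x) dx = -2·(0) = 0;  2·(-2)·(1)·∫cos(2x)·sin(3x) dx = -4·(6/5) = -24/5.
  So ∫_0^π u² dx = π/2 + 2*π + π/2 + 0 + 0 − 24/5 = -24/5 + 3*π.
  (u')² squared terms: (-4)²·∫cos(4x)² dx = 16·π/2 = 8*π;  (3)²·∫cos(3x)² dx = 9·π/2 = 9*π/2;  (4)²·∫sin(2x)² dx = 16·π/2 = 8*π.
  (u')² cross terms: 2·(-4)·(3)·∫cos(4x)·cos(3x) dx = -24·(0) = 0;  2·(-4)·(4)·∫cos(4x)·sin(2x) dx = -32·(0) = 0;  2·(3)·(4)·∫cos(3x)·sin(2x) dx = 24·(-4/5) = -96/5.
  So ∫_0^π (u')² dx = 8*π + 9*π/2 + 8*π + 0 + 0 − 96/5 = -96/5 + 41*π/2.
||u||_{H^1}^2 = (-24/5 + 3*π) + (-96/5 + 41*π/2) = -24 + 47*π/2.


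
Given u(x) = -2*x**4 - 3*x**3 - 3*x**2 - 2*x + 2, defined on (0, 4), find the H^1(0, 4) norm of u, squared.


||u||_{H^1}^2 = 36490336/63

The H^1 norm (squared) on an interval (0, L) is
  ||u||_{H^1}^2 = ∫_0^L u(x)^2 dx + ∫_0^L u'(x)^2 dx.
Compute u'(x) = -8*x**3 - 9*x**2 - 6*x - 2.
Then u(x)^2 = 4*x**8 + 12*x**7 + 21*x**6 + 26*x**5 + 13*x**4 - 8*x**2 - 8*x + 4 and u'(x)^2 = 64*x**6 + 144*x**5 + 177*x**4 + 140*x**3 + 72*x**2 + 24*x + 4.
Integrate each monomial from 0 to 4 using ∫_0^4 c·x^n dx = c·4^(n+1)/(n+1):
  ∫_0^4 u(x)^2 dx = ∫_0^4 (4*x^8 + 12*x^7 + 21*x^6 + 26*x^5 + 13*x^4 - 8*x^2 - 8*x + 4) dx. Term by term:
    ∫_0^4 4*x^8 dx = 1048576/9;  ∫_0^4 12*x^7 dx = 98304;  ∫_0^4 21*x^6 dx = 49152;
    ∫_0^4 26*x^5 dx = 53248/3;  ∫_0^4 13*x^4 dx = 13312/5;  ∫_0^4 -8*x^2 dx = -512/3;
    ∫_0^4 -8*x dx = -64;  ∫_0^4 4 dx = 16.
  Sum: 1048576/9 + 98304 + 49152 + 53248/3 + 13312/5 − 512/3 − 64 + 16 = 12787088/45.
  ∫_0^4 u'(x)^2 dx = ∫_0^4 (64*x^6 + 144*x^5 + 177*x^4 + 140*x^3 + 72*x^2 + 24*x + 4) dx. Term by term:
    ∫_0^4 64*x^6 dx = 1048576/7;  ∫_0^4 144*x^5 dx = 98304;  ∫_0^4 177*x^4 dx = 181248/5;
    ∫_0^4 140*x^3 dx = 8960;  ∫_0^4 72*x^2 dx = 1536;  ∫_0^4 24*x dx = 192;
    ∫_0^4 4 dx = 16.
  Sum: 1048576/7 + 98304 + 181248/5 + 8960 + 1536 + 192 + 16 = 10326896/35.
Adding: ||u||_{H^1}^2 = 12787088/45 + 10326896/35 = 36490336/63.


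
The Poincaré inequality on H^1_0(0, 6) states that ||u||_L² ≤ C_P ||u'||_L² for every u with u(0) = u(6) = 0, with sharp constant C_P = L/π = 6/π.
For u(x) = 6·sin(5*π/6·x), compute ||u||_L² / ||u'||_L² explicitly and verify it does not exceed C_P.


||u||_L² / ||u'||_L² = 6/(5*π) < C_P = 6/π.

u(x) = 6·sin(5*π/6·x), so u'(x) = 5*π*cos(5*π*x/6).
Writing u(x) = A·sin(kπx/L) with A = 6 and k = 5, use ∫_0^L sin²(kπx/L) dx = L/2 and ∫_0^L cos²(kπx/L) dx = L/2.
u² = 36·sin²(5*π/6·x) and (u')² = 25*π^2·cos²(5*π/6·x), and each of sin², cos² integrates to L/2 = 3 over (0, 6).
∫_0^6 u² dx = 108, so ||u||_L² = 6*sqrt(3).
∫_0^6 (u')² dx = 75*π^2, so ||u'||_L² = 5*sqrt(3)*π.
Ratio ||u||_L² / ||u'||_L² = 6/(5*π).
Sharp Poincaré constant on H^1_0(0, 6) is C_P = L/π = 6/π, achieved by sin(π/6·x).
This is the k = 5 harmonic; the ratio L/(kπ) is strictly less than C_P = L/π, consistent with the sharp inequality ||u||_L² ≤ C_P ||u'||_L².


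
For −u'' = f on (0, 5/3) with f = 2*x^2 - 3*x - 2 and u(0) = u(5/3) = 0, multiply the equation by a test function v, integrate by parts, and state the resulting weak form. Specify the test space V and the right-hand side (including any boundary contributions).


V = H^1_0(0, 5/3) (so v(0) = v(5/3) = 0); weak form: ∫_0^5/3 u'v' dx = ∫_0^5/3 (2*x^2 - 3*x - 2) v dx for all v ∈ V.

Multiply both sides by a test function v and integrate from 0 to 5/3:
  ∫_0^5/3 −u''(x) v(x) dx = ∫_0^5/3 f(x) v(x) dx.
Integrate the LHS by parts once:
  ∫_0^5/3 −u'' v dx = −[u'(x) v(x)]_0^5/3 + ∫_0^5/3 u'(x) v'(x) dx.
Thus ∫_0^5/3 u'(x) v'(x) dx = ∫_0^5/3 f(x) v(x) dx + [u'(x) v(x)]_0^5/3.
Choose V so that boundary terms are either known or forced to vanish.
u is Dirichlet: u(0) = u(5/3) = 0. Let V = H^1_0(0, 5/3); then v(0) = v(5/3) = 0, and [u' v]_0^5/3 = 0.
Weak formulation: find u (satisfying any essential BC) such that ∫_0^5/3 u'(x) v'(x) dx = ∫_0^5/3 f v dx for all v ∈ V.
Substituting f(x) = 2*x^2 - 3*x - 2, the right-hand side is ∫_0^5/3 (2*x^2 - 3*x - 2) v dx.


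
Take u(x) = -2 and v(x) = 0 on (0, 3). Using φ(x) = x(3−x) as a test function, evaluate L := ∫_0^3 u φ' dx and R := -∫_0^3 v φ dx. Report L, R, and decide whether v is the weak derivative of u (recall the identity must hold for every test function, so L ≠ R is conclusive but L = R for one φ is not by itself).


LHS = 0, RHS = 0. Yes, v = u' weakly.

u(x) = -2, classical derivative u'(x) = 0.
φ(x) = x(3−x), so φ'(x) = 3 - 2*x.
Note φ(0) = φ(3) = 0, so the boundary term u·φ vanishes.
LHS = ∫_0^3 u(x) φ'(x) dx = ∫_0^3 (4*x - 6) dx. Term by term:
  ∫_0^3 4*x dx = 18;  ∫_0^3 -6 dx = -18.
Sum: 18 − 18 = 0.
So LHS = 0.
∫_0^3 v(x) φ(x) dx = ∫_0^3 (0) dx. Term by term:
  ∫_0^3 0 dx = 0.
So RHS = -∫_0^3 v(x) φ(x) dx = 0.
LHS = RHS, so the identity holds for this test φ.
Moreover u is smooth here and v(x) = u'(x) = 0 pointwise, so the identity holds for every test function. Hence v is the weak derivative of u.


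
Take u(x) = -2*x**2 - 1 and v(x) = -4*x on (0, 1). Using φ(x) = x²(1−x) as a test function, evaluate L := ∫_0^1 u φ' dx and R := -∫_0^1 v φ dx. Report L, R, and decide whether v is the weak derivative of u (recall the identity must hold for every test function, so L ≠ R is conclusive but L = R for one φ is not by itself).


LHS = 1/5, RHS = 1/5. Yes, v = u' weakly.

u(x) = -2*x**2 - 1, classical derivative u'(x) = -4*x.
φ(x) = x²(1−x), so φ'(x) = x*(2 - 3*x).
Note φ(0) = φ(1) = 0, so the boundary term u·φ vanishes.
LHS = ∫_0^1 u(x) φ'(x) dx = ∫_0^1 (6*x^4 - 4*x^3 + 3*x^2 - 2*x) dx. Term by term:
  ∫_0^1 6*x^4 dx = 6/5;  ∫_0^1 -4*x^3 dx = -1;  ∫_0^1 3*x^2 dx = 1;
  ∫_0^1 -2*x dx = -1.
Sum: 6/5 − 1 + 1 − 1 = 1/5.
So LHS = 1/5.
∫_0^1 v(x) φ(x) dx = ∫_0^1 (4*x^4 - 4*x^3) dx. Term by term:
  ∫_0^1 4*x^4 dx = 4/5;  ∫_0^1 -4*x^3 dx = -1.
Sum: 4/5 − 1 = -1/5.
So RHS = -∫_0^1 v(x) φ(x) dx = 1/5.
LHS = RHS, so the identity holds for this test φ.
Moreover u is smooth here and v(x) = u'(x) = -4*x pointwise, so the identity holds for every test function. Hence v is the weak derivative of u.


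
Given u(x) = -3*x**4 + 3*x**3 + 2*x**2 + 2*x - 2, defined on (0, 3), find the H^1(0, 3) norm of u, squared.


||u||_{H^1}^2 = 3396117/140

The H^1 norm (squared) on an interval (0, L) is
  ||u||_{H^1}^2 = ∫_0^L u(x)^2 dx + ∫_0^L u'(x)^2 dx.
Compute u'(x) = -12*x**3 + 9*x**2 + 4*x + 2.
Then u(x)^2 = 9*x**8 - 18*x**7 - 3*x**6 + 28*x**4 - 4*x**3 - 4*x**2 - 8*x + 4 and u'(x)^2 = 144*x**6 - 216*x**5 - 15*x**4 + 24*x**3 + 52*x**2 + 16*x + 4.
Integrate each monomial from 0 to 3 using ∫_0^3 c·x^n dx = c·3^(n+1)/(n+1):
  ∫_0^3 u(x)^2 dx = ∫_0^3 (9*x^8 - 18*x^7 - 3*x^6 + 28*x^4 - 4*x^3 - 4*x^2 - 8*x + 4) dx. Term by term:
    ∫_0^3 9*x^8 dx = 19683;  ∫_0^3 -18*x^7 dx = -59049/4;  ∫_0^3 -3*x^6 dx = -6561/7;
    ∫_0^3 28*x^4 dx = 6804/5;  ∫_0^3 -4*x^3 dx = -81;  ∫_0^3 -4*x^2 dx = -36;
    ∫_0^3 -8*x dx = -36;  ∫_0^3 4 dx = 12.
  Sum: 19683 − 59049/4 − 6561/7 + 6804/5 − 81 − 36 − 36 + 12 = 728457/140.
  ∫_0^3 u'(x)^2 dx = ∫_0^3 (144*x^6 - 216*x^5 - 15*x^4 + 24*x^3 + 52*x^2 + 16*x + 4) dx. Term by term:
    ∫_0^3 144*x^6 dx = 314928/7;  ∫_0^3 -216*x^5 dx = -26244;  ∫_0^3 -15*x^4 dx = -729;
    ∫_0^3 24*x^3 dx = 486;  ∫_0^3 52*x^2 dx = 468;  ∫_0^3 16*x dx = 72;
    ∫_0^3 4 dx = 12.
  Sum: 314928/7 − 26244 − 729 + 486 + 468 + 72 + 12 = 133383/7.
Adding: ||u||_{H^1}^2 = 728457/140 + 133383/7 = 3396117/140.


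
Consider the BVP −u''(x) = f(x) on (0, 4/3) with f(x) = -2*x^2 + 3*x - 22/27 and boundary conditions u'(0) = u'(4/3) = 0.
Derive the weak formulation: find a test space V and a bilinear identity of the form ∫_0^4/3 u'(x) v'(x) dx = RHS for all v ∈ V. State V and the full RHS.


V = H^1(0, 4/3) (no boundary constraint on v; u is determined up to an additive constant); weak form: ∫_0^4/3 u'v' dx = ∫_0^4/3 (-2*x^2 + 3*x - 22/27) v dx for all v ∈ V.

Multiply both sides by a test function v and integrate from 0 to 4/3:
  ∫_0^4/3 −u''(x) v(x) dx = ∫_0^4/3 f(x) v(x) dx.
Integrate the LHS by parts once:
  ∫_0^4/3 −u'' v dx = −[u'(x) v(x)]_0^4/3 + ∫_0^4/3 u'(x) v'(x) dx.
Thus ∫_0^4/3 u'(x) v'(x) dx = ∫_0^4/3 f(x) v(x) dx + [u'(x) v(x)]_0^4/3.
Choose V so that boundary terms are either known or forced to vanish.
u has homogeneous Neumann: u'(0) = u'(4/3) = 0. So [u' v]_0^4/3 = 0·v(4/3) − 0·v(0) = 0 for any v; take V = H^1(0, 4/3).
Weak formulation: find u (satisfying any essential BC) such that ∫_0^4/3 u'(x) v'(x) dx = ∫_0^4/3 f v dx for all v ∈ V (homogeneous Neumann, so boundary terms vanish).
Substituting f(x) = -2*x^2 + 3*x - 22/27, the right-hand side is ∫_0^4/3 (-2*x^2 + 3*x - 22/27) v dx.
Compatibility check (pure Neumann): taking v ≡ 1 ∈ V gives 0 = ∫_0^4/3 f dx + (0) − (0), i.e. ∫_0^4/3 f dx must equal u'(0) − u'(4/3) = 0. Indeed ∫_0^4/3 (-2*x^2 + 3*x - 22/27) dx = 0, so the data are compatible. The solution is then unique only up to an additive constant (fix it e.g. by requiring ∫_0^4/3 u dx = 0).


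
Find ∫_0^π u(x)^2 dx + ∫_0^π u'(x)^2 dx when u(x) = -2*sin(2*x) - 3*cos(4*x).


||u||_{H^1(0,π)}^2 = 173*π/2

u'(x) = 12*sin(4*x) - 4*cos(2*x).
Expand u² and (u')² and integrate term by term on (0, π), using: for integers n ≥ 1, ∫_0^π sin²(nx) dx = ∫_0^π cos²(nx) dx = π/2; for n ≠ n', ∫_0^π sin(nx)sin(n'x) dx = ∫_0^π cos(nx)cos(n'x) dx = 0; and by product-to-sum, ∫_0^π sin(nx)cos(n'x) dx = ½∫_0^π [sin((n+n')x) + sin((n−n')x)] dx, which is 0 when n+n' is even and 2n/(n²−n'²) when n+n' is odd (it need not vanish on (0, π)).
  u² squared terms: (-3)²·∫cos(4x)² dx = 9·π/2 = 9*π/2;  (-2)²·∫sin(2x)² dx = 4·π/2 = 2*π.
  u² cross terms: 2·(-3)·(-2)·∫cos(4x)·sin(2x) dx = 12·(0) = 0.
  So ∫_0^π u² dx = 9*π/2 + 2*π + 0 = 13*π/2.
  (u')² squared terms: (-4)²·∫cos(2x)² dx = 16·π/2 = 8*π;  (12)²·∫sin(4x)² dx = 144·π/2 = 72*π.
  (u')² cross terms: 2·(-4)·(12)·∫cos(2x)·sin(4x) dx = -96·(0) = 0.
  So ∫_0^π (u')² dx = 8*π + 72*π + 0 = 80*π.
||u||_{H^1}^2 = (13*π/2) + (80*π) = 173*π/2.


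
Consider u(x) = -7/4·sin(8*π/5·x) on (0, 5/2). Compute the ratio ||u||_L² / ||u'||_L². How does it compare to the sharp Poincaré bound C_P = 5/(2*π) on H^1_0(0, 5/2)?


||u||_L² / ||u'||_L² = 5/(8*π) < C_P = 5/(2*π).

u(x) = -7/4·sin(8*π/5·x), so u'(x) = -14*π*cos(8*π*x/5)/5.
Writing u(x) = A·sin(kπx/L) with A = -7/4 and k = 4, use ∫_0^L sin²(kπx/L) dx = L/2 and ∫_0^L cos²(kπx/L) dx = L/2.
u² = 49/16·sin²(8*π/5·x) and (u')² = 196*π^2/25·cos²(8*π/5·x), and each of sin², cos² integrates to L/2 = 5/4 over (0, 5/2).
∫_0^5/2 u² dx = 245/64, so ||u||_L² = 7*sqrt(5)/8.
∫_0^5/2 (u')² dx = 49*π^2/5, so ||u'||_L² = 7*sqrt(5)*π/5.
Ratio ||u||_L² / ||u'||_L² = 5/(8*π).
Sharp Poincaré constant on H^1_0(0, 5/2) is C_P = L/π = 5/(2*π), achieved by sin(2*π/5·x).
This is the k = 4 harmonic; the ratio L/(kπ) is strictly less than C_P = L/π, consistent with the sharp inequality ||u||_L² ≤ C_P ||u'||_L².


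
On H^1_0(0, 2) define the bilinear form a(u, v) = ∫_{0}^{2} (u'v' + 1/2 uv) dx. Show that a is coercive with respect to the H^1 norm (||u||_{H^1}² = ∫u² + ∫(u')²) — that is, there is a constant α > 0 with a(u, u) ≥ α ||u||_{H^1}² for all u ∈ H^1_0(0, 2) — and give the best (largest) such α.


α = (2 + π^2)/(4 + π^2)

Coercivity of a(·,·) on H^1_0(0, 2) means a(u, u) ≥ α ||u||_{H^1}² for every u ∈ H^1_0.
The interval has length L = 2, and Poincaré/coercivity depend only on L. Here a(u, u) = ∫(u')² + (1/2)·∫u².
Here 0 < c = 1/2 < 1. The condition a(u,u) ≥ α||u||_{H^1}² reads (1−α)∫(u')² ≥ (α−c)∫u². Any admissible α is ≤ 1 (rapidly oscillating u have ∫u²/∫(u')² → 0), and α = 1 would force 0 ≥ (1−c)∫u², impossible since c < 1; so 1−α > 0. By the sharp Poincaré inequality on H^1_0 of an interval of length L, ∫(u')² ≥ (π/L)²∫u² with equality for the first sine mode sin(π(x−x₀)/L) (x₀ the left endpoint), so the inequality holds for all u iff (1−α)(π/L)² ≥ α − c, i.e. α ≤ ((π/L)² + c)/((π/L)² + 1) = (1 + c(L/π)²)/(1 + (L/π)²). With (π/L)² = π^2/4 and c = 1/2, the largest admissible constant is α = ((π/L)² + c)/((π/L)² + 1).
Simplifying, α = (2 + π^2)/(4 + π^2).


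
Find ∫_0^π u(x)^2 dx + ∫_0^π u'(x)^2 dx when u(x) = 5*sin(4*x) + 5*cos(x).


||u||_{H^1(0,π)}^2 = 160/3 + 475*π/2

u'(x) = -5*sin(x) + 20*cos(4*x).
Expand u² and (u')² and integrate term by term on (0, π), using: for integers n ≥ 1, ∫_0^π sin²(nx) dx = ∫_0^π cos²(nx) dx = π/2; for n ≠ n', ∫_0^π sin(nx)sin(n'x) dx = ∫_0^π cos(nx)cos(n'x) dx = 0; and by product-to-sum, ∫_0^π sin(nx)cos(n'x) dx = ½∫_0^π [sin((n+n')x) + sin((n−n')x)] dx, which is 0 when n+n' is even and 2n/(n²−n'²) when n+n' is odd (it need not vanish on (0, π)).
  u² squared terms: (5)²·∫cos(x)² dx = 25·π/2 = 25*π/2;  (5)²·∫sin(4x)² dx = 25·π/2 = 25*π/2.
  u² cross terms: 2·(5)·(5)·∫cos(x)·sin(4x) dx = 50·(8/15) = 80/3.
  So ∫_0^π u² dx = 25*π/2 + 25*π/2 + 80/3 = 80/3 + 25*π.
  (u')² squared terms: (-5)²·∫sin(x)² dx = 25·π/2 = 25*π/2;  (20)²·∫cos(4x)² dx = 400·π/2 = 200*π.
  (u')² cross terms: 2·(-5)·(20)·∫sin(x)·cos(4x) dx = -200·(-2/15) = 80/3.
  So ∫_0^π (u')² dx = 25*π/2 + 200*π + 80/3 = 80/3 + 425*π/2.
||u||_{H^1}^2 = (80/3 + 25*π) + (80/3 + 425*π/2) = 160/3 + 475*π/2.


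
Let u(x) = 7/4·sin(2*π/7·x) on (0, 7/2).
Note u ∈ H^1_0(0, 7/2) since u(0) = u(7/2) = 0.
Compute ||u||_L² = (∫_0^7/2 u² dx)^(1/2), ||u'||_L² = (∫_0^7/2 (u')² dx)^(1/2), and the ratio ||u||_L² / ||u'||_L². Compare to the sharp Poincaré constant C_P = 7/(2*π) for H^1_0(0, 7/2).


||u||_L² / ||u'||_L² = 7/(2*π) = C_P.

u(x) = 7/4·sin(2*π/7·x), so u'(x) = π*cos(2*π*x/7)/2.
Writing u(x) = A·sin(kπx/L) with A = 7/4 and k = 1, use ∫_0^L sin²(kπx/L) dx = L/2 and ∫_0^L cos²(kπx/L) dx = L/2.
u² = 49/16·sin²(2*π/7·x) and (u')² = π^2/4·cos²(2*π/7·x), and each of sin², cos² integrates to L/2 = 7/4 over (0, 7/2).
∫_0^7/2 u² dx = 343/64, so ||u||_L² = 7*sqrt(7)/8.
∫_0^7/2 (u')² dx = 7*π^2/16, so ||u'||_L² = sqrt(7)*π/4.
Ratio ||u||_L² / ||u'||_L² = 7/(2*π).
Sharp Poincaré constant on H^1_0(0, 7/2) is C_P = L/π = 7/(2*π), achieved by sin(2*π/7·x).
This is the k = 1 eigenfunction (up to amplitude), so the ratio equals the sharp Poincaré constant exactly.


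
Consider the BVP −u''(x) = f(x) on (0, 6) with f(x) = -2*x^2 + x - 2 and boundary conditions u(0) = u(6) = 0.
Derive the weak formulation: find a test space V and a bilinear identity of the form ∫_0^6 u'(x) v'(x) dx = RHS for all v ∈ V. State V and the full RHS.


V = H^1_0(0, 6) (so v(0) = v(6) = 0); weak form: ∫_0^6 u'v' dx = ∫_0^6 (-2*x^2 + x - 2) v dx for all v ∈ V.

Multiply both sides by a test function v and integrate from 0 to 6:
  ∫_0^6 −u''(x) v(x) dx = ∫_0^6 f(x) v(x) dx.
Integrate the LHS by parts once:
  ∫_0^6 −u'' v dx = −[u'(x) v(x)]_0^6 + ∫_0^6 u'(x) v'(x) dx.
Thus ∫_0^6 u'(x) v'(x) dx = ∫_0^6 f(x) v(x) dx + [u'(x) v(x)]_0^6.
Choose V so that boundary terms are either known or forced to vanish.
u is Dirichlet: u(0) = u(6) = 0. Let V = H^1_0(0, 6); then v(0) = v(6) = 0, and [u' v]_0^6 = 0.
Weak formulation: find u (satisfying any essential BC) such that ∫_0^6 u'(x) v'(x) dx = ∫_0^6 f v dx for all v ∈ V.
Substituting f(x) = -2*x^2 + x - 2, the right-hand side is ∫_0^6 (-2*x^2 + x - 2) v dx.


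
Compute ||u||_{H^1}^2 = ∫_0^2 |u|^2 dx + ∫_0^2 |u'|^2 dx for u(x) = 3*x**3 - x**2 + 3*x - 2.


||u||_{H^1}^2 = 14530/21

The H^1 norm (squared) on an interval (0, L) is
  ||u||_{H^1}^2 = ∫_0^L u(x)^2 dx + ∫_0^L u'(x)^2 dx.
Compute u'(x) = 9*x**2 - 2*x + 3.
Then u(x)^2 = 9*x**6 - 6*x**5 + 19*x**4 - 18*x**3 + 13*x**2 - 12*x + 4 and u'(x)^2 = 81*x**4 - 36*x**3 + 58*x**2 - 12*x + 9.
Integrate each monomial from 0 to 2 using ∫_0^2 c·x^n dx = c·2^(n+1)/(n+1):
  ∫_0^2 u(x)^2 dx = ∫_0^2 (9*x^6 - 6*x^5 + 19*x^4 - 18*x^3 + 13*x^2 - 12*x + 4) dx. Term by term:
    ∫_0^2 9*x^6 dx = 1152/7;  ∫_0^2 -6*x^5 dx = -64;  ∫_0^2 19*x^4 dx = 608/5;
    ∫_0^2 -18*x^3 dx = -72;  ∫_0^2 13*x^2 dx = 104/3;  ∫_0^2 -12*x dx = -24;
    ∫_0^2 4 dx = 8.
  Sum: 1152/7 − 64 + 608/5 − 72 + 104/3 − 24 + 8 = 17728/105.
  ∫_0^2 u'(x)^2 dx = ∫_0^2 (81*x^4 - 36*x^3 + 58*x^2 - 12*x + 9) dx. Term by term:
    ∫_0^2 81*x^4 dx = 2592/5;  ∫_0^2 -36*x^3 dx = -144;  ∫_0^2 58*x^2 dx = 464/3;
    ∫_0^2 -12*x dx = -24;  ∫_0^2 9 dx = 18.
  Sum: 2592/5 − 144 + 464/3 − 24 + 18 = 7846/15.
Adding: ||u||_{H^1}^2 = 17728/105 + 7846/15 = 14530/21.


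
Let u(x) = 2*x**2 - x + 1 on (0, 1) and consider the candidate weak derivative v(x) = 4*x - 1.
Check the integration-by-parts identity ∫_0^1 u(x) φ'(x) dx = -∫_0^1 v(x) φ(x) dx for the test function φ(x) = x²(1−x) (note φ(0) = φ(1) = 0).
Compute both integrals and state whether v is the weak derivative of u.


LHS = -7/60, RHS = -7/60. Yes, v = u' weakly.

u(x) = 2*x**2 - x + 1, classical derivative u'(x) = 4*x - 1.
φ(x) = x²(1−x), so φ'(x) = x*(2 - 3*x).
Note φ(0) = φ(1) = 0, so the boundary term u·φ vanishes.
LHS = ∫_0^1 u(x) φ'(x) dx = ∫_0^1 (-6*x^4 + 7*x^3 - 5*x^2 + 2*x) dx. Term by term:
  ∫_0^1 -6*x^4 dx = -6/5;  ∫_0^1 7*x^3 dx = 7/4;  ∫_0^1 -5*x^2 dx = -5/3;
  ∫_0^1 2*x dx = 1.
Sum: -6/5 + 7/4 − 5/3 + 1 = -7/60.
So LHS = -7/60.
∫_0^1 v(x) φ(x) dx = ∫_0^1 (-4*x^4 + 5*x^3 - x^2) dx. Term by term:
  ∫_0^1 -4*x^4 dx = -4/5;  ∫_0^1 5*x^3 dx = 5/4;  ∫_0^1 -x^2 dx = -1/3.
Sum: -4/5 + 5/4 − 1/3 = 7/60.
So RHS = -∫_0^1 v(x) φ(x) dx = -7/60.
LHS = RHS, so the identity holds for this test φ.
Moreover u is smooth here and v(x) = u'(x) = 4*x - 1 pointwise, so the identity holds for every test function. Hence v is the weak derivative of u.


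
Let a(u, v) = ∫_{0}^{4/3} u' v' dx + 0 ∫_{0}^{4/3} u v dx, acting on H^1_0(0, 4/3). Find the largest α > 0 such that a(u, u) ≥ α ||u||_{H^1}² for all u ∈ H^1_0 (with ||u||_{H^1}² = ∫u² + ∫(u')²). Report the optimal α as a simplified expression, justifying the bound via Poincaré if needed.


α = 9*π^2/(16 + 9*π^2)

Coercivity of a(·,·) on H^1_0(0, 4/3) means a(u, u) ≥ α ||u||_{H^1}² for every u ∈ H^1_0.
The interval has length L = 4/3, and Poincaré/coercivity depend only on L. Here a(u, u) = ∫(u')² + (0)·∫u².
Here c = 0, so a(u,u) = ∫(u')² alone. The condition a(u,u) ≥ α||u||_{H^1}² reads (1−α)∫(u')² ≥ (α−c)∫u². Any admissible α is ≤ 1 (rapidly oscillating u have ∫u²/∫(u')² → 0), and α = 1 would force 0 ≥ (1−c)∫u², impossible since c < 1; so 1−α > 0. By the sharp Poincaré inequality on H^1_0 of an interval of length L, ∫(u')² ≥ (π/L)²∫u² with equality for the first sine mode sin(π(x−x₀)/L) (x₀ the left endpoint), so the inequality holds for all u iff (1−α)(π/L)² ≥ α − c, i.e. α ≤ ((π/L)² + c)/((π/L)² + 1) = (1 + c(L/π)²)/(1 + (L/π)²). (Direct route, valid since c ≤ 0: Poincaré gives c∫u² ≥ c(L/π)²∫(u')², so a(u,u) ≥ (1 + c(L/π)²)∫(u')², while ||u||_{H^1}² ≤ (1 + (L/π)²)∫(u')²; dividing yields the same α.) With (π/L)² = 9*π^2/16 and c = 0, the largest admissible constant is α = ((π/L)² + c)/((π/L)² + 1).
Simplifying, α = 9*π^2/(16 + 9*π^2).


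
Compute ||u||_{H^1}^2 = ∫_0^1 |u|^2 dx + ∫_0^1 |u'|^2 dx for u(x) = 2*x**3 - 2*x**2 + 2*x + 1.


||u||_{H^1}^2 = 286/35

The H^1 norm (squared) on an interval (0, L) is
  ||u||_{H^1}^2 = ∫_0^L u(x)^2 dx + ∫_0^L u'(x)^2 dx.
Compute u'(x) = 6*x**2 - 4*x + 2.
Then u(x)^2 = 4*x**6 - 8*x**5 + 12*x**4 - 4*x**3 + 4*x + 1 and u'(x)^2 = 36*x**4 - 48*x**3 + 40*x**2 - 16*x + 4.
Integrate each monomial from 0 to 1 using ∫_0^1 c·x^n dx = c·1^(n+1)/(n+1):
  ∫_0^1 u(x)^2 dx = ∫_0^1 (4*x^6 - 8*x^5 + 12*x^4 - 4*x^3 + 4*x + 1) dx. Term by term:
    ∫_0^1 4*x^6 dx = 4/7;  ∫_0^1 -8*x^5 dx = -4/3;  ∫_0^1 12*x^4 dx = 12/5;
    ∫_0^1 -4*x^3 dx = -1;  ∫_0^1 4*x dx = 2;  ∫_0^1 1 dx = 1.
  Sum: 4/7 − 4/3 + 12/5 − 1 + 2 + 1 = 382/105.
  ∫_0^1 u'(x)^2 dx = ∫_0^1 (36*x^4 - 48*x^3 + 40*x^2 - 16*x + 4) dx. Term by term:
    ∫_0^1 36*x^4 dx = 36/5;  ∫_0^1 -48*x^3 dx = -12;  ∫_0^1 40*x^2 dx = 40/3;
    ∫_0^1 -16*x dx = -8;  ∫_0^1 4 dx = 4.
  Sum: 36/5 − 12 + 40/3 − 8 + 4 = 68/15.
Adding: ||u||_{H^1}^2 = 382/105 + 68/15 = 286/35.


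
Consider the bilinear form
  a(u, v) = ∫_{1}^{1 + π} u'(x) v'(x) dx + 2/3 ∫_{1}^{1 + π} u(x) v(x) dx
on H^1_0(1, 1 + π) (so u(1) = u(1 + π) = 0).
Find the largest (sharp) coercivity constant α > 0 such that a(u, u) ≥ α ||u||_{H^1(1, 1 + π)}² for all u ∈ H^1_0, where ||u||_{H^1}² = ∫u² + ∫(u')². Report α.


α = 5/6

Coercivity of a(·,·) on H^1_0(1, 1 + π) means a(u, u) ≥ α ||u||_{H^1}² for every u ∈ H^1_0.
The interval has length L = π, and Poincaré/coercivity depend only on L. Here a(u, u) = ∫(u')² + (2/3)·∫u².
Here 0 < c = 2/3 < 1. The condition a(u,u) ≥ α||u||_{H^1}² reads (1−α)∫(u')² ≥ (α−c)∫u². Any admissible α is ≤ 1 (rapidly oscillating u have ∫u²/∫(u')² → 0), and α = 1 would force 0 ≥ (1−c)∫u², impossible since c < 1; so 1−α > 0. By the sharp Poincaré inequality on H^1_0 of an interval of length L, ∫(u')² ≥ (π/L)²∫u² with equality for the first sine mode sin(π(x−x₀)/L) (x₀ the left endpoint), so the inequality holds for all u iff (1−α)(π/L)² ≥ α − c, i.e. α ≤ ((π/L)² + c)/((π/L)² + 1) = (1 + c(L/π)²)/(1 + (L/π)²). With (π/L)² = 1 and c = 2/3, the largest admissible constant is α = ((π/L)² + c)/((π/L)² + 1).
Simplifying, α = 5/6.


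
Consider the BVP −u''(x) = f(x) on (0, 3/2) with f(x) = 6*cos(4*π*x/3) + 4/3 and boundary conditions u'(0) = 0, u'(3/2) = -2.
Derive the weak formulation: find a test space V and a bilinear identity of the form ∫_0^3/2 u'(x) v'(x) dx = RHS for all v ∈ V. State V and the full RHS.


V = H^1(0, 3/2) (v unrestricted at boundary; u is determined up to an additive constant); weak form: ∫_0^3/2 u'v' dx = ∫_0^3/2 (6*cos(4*π*x/3) + 4/3) v dx − 2·v(3/2) for all v ∈ V.

Multiply both sides by a test function v and integrate from 0 to 3/2:
  ∫_0^3/2 −u''(x) v(x) dx = ∫_0^3/2 f(x) v(x) dx.
Integrate the LHS by parts once:
  ∫_0^3/2 −u'' v dx = −[u'(x) v(x)]_0^3/2 + ∫_0^3/2 u'(x) v'(x) dx.
Thus ∫_0^3/2 u'(x) v'(x) dx = ∫_0^3/2 f(x) v(x) dx + [u'(x) v(x)]_0^3/2.
Choose V so that boundary terms are either known or forced to vanish.
u has inhomogeneous Neumann u'(0) = 0, u'(3/2) = -2. [u' v]_0^3/2 = (-2)·v(3/2) − (0)·v(0) = − 2·v(3/2). Take V = H^1(0, 3/2); boundary term becomes part of RHS.
Weak formulation: find u (satisfying any essential BC) such that ∫_0^3/2 u'(x) v'(x) dx = ∫_0^3/2 f v dx − 2·v(3/2) for all v ∈ V (Neumann data are natural BCs: they enter the RHS as boundary terms).
Substituting f(x) = 6*cos(4*π*x/3) + 4/3, the right-hand side is ∫_0^3/2 (6*cos(4*π*x/3) + 4/3) v dx − 2·v(3/2).
Compatibility check (pure Neumann): taking v ≡ 1 ∈ V gives 0 = ∫_0^3/2 f dx + (-2) − (0), i.e. ∫_0^3/2 f dx must equal u'(0) − u'(3/2) = 2. Indeed ∫_0^3/2 (6*cos(4*π*x/3) + 4/3) dx = 2, so the data are compatible. The solution is then unique only up to an additive constant (fix it e.g. by requiring ∫_0^3/2 u dx = 0).


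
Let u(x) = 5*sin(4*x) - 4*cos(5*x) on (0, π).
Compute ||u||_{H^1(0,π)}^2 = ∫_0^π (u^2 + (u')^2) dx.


||u||_{H^1(0,π)}^2 = 8320/9 + 841*π/2

u'(x) = 20*sin(5*x) + 20*cos(4*x).
Expand u² and (u')² and integrate term by term on (0, π), using: for integers n ≥ 1, ∫_0^π sin²(nx) dx = ∫_0^π cos²(nx) dx = π/2; for n ≠ n', ∫_0^π sin(nx)sin(n'x) dx = ∫_0^π cos(nx)cos(n'x) dx = 0; and by product-to-sum, ∫_0^π sin(nx)cos(n'x) dx = ½∫_0^π [sin((n+n')x) + sin((n−n')x)] dx, which is 0 when n+n' is even and 2n/(n²−n'²) when n+n' is odd (it need not vanish on (0, π)).
  u² squared terms: (-4)²·∫cos(5x)² dx = 16·π/2 = 8*π;  (5)²·∫sin(4x)² dx = 25·π/2 = 25*π/2.
  u² cross terms: 2·(-4)·(5)·∫cos(5x)·sin(4x) dx = -40·(-8/9) = 320/9.
  So ∫_0^π u² dx = 8*π + 25*π/2 + 320/9 = 320/9 + 41*π/2.
  (u')² squared terms: (20)²·∫cos(4x)² dx = 400·π/2 = 200*π;  (20)²·∫sin(5x)² dx = 400·π/2 = 200*π.
  (u')² cross terms: 2·(20)·(20)·∫cos(4x)·sin(5x) dx = 800·(10/9) = 8000/9.
  So ∫_0^π (u')² dx = 200*π + 200*π + 8000/9 = 8000/9 + 400*π.
||u||_{H^1}^2 = (320/9 + 41*π/2) + (8000/9 + 400*π) = 8320/9 + 841*π/2.


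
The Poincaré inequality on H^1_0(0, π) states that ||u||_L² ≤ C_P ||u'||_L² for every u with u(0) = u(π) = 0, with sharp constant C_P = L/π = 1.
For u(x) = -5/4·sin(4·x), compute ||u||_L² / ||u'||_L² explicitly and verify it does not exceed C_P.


||u||_L² / ||u'||_L² = 1/4 < C_P = 1.

u(x) = -5/4·sin(4·x), so u'(x) = -5*cos(4*x).
Writing u(x) = A·sin(kπx/L) with A = -5/4 and k = 4, use ∫_0^L sin²(kπx/L) dx = L/2 and ∫_0^L cos²(kπx/L) dx = L/2.
u² = 25/16·sin²(4·x) and (u')² = 25·cos²(4·x), and each of sin², cos² integrates to L/2 = π/2 over (0, π).
∫_0^π u² dx = 25*π/32, so ||u||_L² = 5*sqrt(2)*sqrt(π)/8.
∫_0^π (u')² dx = 25*π/2, so ||u'||_L² = 5*sqrt(2)*sqrt(π)/2.
Ratio ||u||_L² / ||u'||_L² = 1/4.
Sharp Poincaré constant on H^1_0(0, π) is C_P = L/π = 1, achieved by sin(x).
This is the k = 4 harmonic; the ratio L/(kπ) is strictly less than C_P = L/π, consistent with the sharp inequality ||u||_L² ≤ C_P ||u'||_L².


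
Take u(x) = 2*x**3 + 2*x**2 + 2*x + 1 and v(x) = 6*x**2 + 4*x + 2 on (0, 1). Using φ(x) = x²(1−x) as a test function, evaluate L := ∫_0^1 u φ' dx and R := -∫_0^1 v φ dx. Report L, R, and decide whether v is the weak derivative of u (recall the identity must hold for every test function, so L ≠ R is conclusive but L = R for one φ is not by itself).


LHS = -17/30, RHS = -17/30. Yes, v = u' weakly.

u(x) = 2*x**3 + 2*x**2 + 2*x + 1, classical derivative u'(x) = 6*x**2 + 4*x + 2.
φ(x) = x²(1−x), so φ'(x) = x*(2 - 3*x).
Note φ(0) = φ(1) = 0, so the boundary term u·φ vanishes.
LHS = ∫_0^1 u(x) φ'(x) dx = ∫_0^1 (-6*x^5 - 2*x^4 - 2*x^3 + x^2 + 2*x) dx. Term by term:
  ∫_0^1 -6*x^5 dx = -1;  ∫_0^1 -2*x^4 dx = -2/5;  ∫_0^1 -2*x^3 dx = -1/2;
  ∫_0^1 x^2 dx = 1/3;  ∫_0^1 2*x dx = 1.
Sum: -1 − 2/5 − 1/2 + 1/3 + 1 = -17/30.
So LHS = -17/30.
∫_0^1 v(x) φ(x) dx = ∫_0^1 (-6*x^5 + 2*x^4 + 2*x^3 + 2*x^2) dx. Term by term:
  ∫_0^1 -6*x^5 dx = -1;  ∫_0^1 2*x^4 dx = 2/5;  ∫_0^1 2*x^3 dx = 1/2;
  ∫_0^1 2*x^2 dx = 2/3.
Sum: -1 + 2/5 + 1/2 + 2/3 = 17/30.
So RHS = -∫_0^1 v(x) φ(x) dx = -17/30.
LHS = RHS, so the identity holds for this test φ.
Moreover u is smooth here and v(x) = u'(x) = 6*x**2 + 4*x + 2 pointwise, so the identity holds for every test function. Hence v is the weak derivative of u.


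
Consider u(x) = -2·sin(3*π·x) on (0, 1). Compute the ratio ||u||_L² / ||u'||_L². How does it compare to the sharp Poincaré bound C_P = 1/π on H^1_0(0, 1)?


||u||_L² / ||u'||_L² = 1/(3*π) < C_P = 1/π.

u(x) = -2·sin(3*π·x), so u'(x) = -6*π*cos(3*π*x).
Writing u(x) = A·sin(kπx/L) with A = -2 and k = 3, use ∫_0^L sin²(kπx/L) dx = L/2 and ∫_0^L cos²(kπx/L) dx = L/2.
u² = 4·sin²(3*π·x) and (u')² = 36*π^2·cos²(3*π·x), and each of sin², cos² integrates to L/2 = 1/2 over (0, 1).
∫_0^1 u² dx = 2, so ||u||_L² = sqrt(2).
∫_0^1 (u')² dx = 18*π^2, so ||u'||_L² = 3*sqrt(2)*π.
Ratio ||u||_L² / ||u'||_L² = 1/(3*π).
Sharp Poincaré constant on H^1_0(0, 1) is C_P = L/π = 1/π, achieved by sin(π·x).
This is the k = 3 harmonic; the ratio L/(kπ) is strictly less than C_P = L/π, consistent with the sharp inequality ||u||_L² ≤ C_P ||u'||_L².


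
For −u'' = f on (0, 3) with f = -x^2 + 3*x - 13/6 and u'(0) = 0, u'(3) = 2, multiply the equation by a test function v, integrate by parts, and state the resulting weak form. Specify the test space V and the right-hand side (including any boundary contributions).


V = H^1(0, 3) (v unrestricted at boundary; u is determined up to an additive constant); weak form: ∫_0^3 u'v' dx = ∫_0^3 (-x^2 + 3*x - 13/6) v dx + 2·v(3) for all v ∈ V.

Multiply both sides by a test function v and integrate from 0 to 3:
  ∫_0^3 −u''(x) v(x) dx = ∫_0^3 f(x) v(x) dx.
Integrate the LHS by parts once:
  ∫_0^3 −u'' v dx = −[u'(x) v(x)]_0^3 + ∫_0^3 u'(x) v'(x) dx.
Thus ∫_0^3 u'(x) v'(x) dx = ∫_0^3 f(x) v(x) dx + [u'(x) v(x)]_0^3.
Choose V so that boundary terms are either known or forced to vanish.
u has inhomogeneous Neumann u'(0) = 0, u'(3) = 2. [u' v]_0^3 = (2)·v(3) − (0)·v(0) = 2·v(3). Take V = H^1(0, 3); boundary term becomes part of RHS.
Weak formulation: find u (satisfying any essential BC) such that ∫_0^3 u'(x) v'(x) dx = ∫_0^3 f v dx + 2·v(3) for all v ∈ V (Neumann data are natural BCs: they enter the RHS as boundary terms).
Substituting f(x) = -x^2 + 3*x - 13/6, the right-hand side is ∫_0^3 (-x^2 + 3*x - 13/6) v dx + 2·v(3).
Compatibility check (pure Neumann): taking v ≡ 1 ∈ V gives 0 = ∫_0^3 f dx + (2) − (0), i.e. ∫_0^3 f dx must equal u'(0) − u'(3) = -2. Indeed ∫_0^3 (-x^2 + 3*x - 13/6) dx = -2, so the data are compatible. The solution is then unique only up to an additive constant (fix it e.g. by requiring ∫_0^3 u dx = 0).


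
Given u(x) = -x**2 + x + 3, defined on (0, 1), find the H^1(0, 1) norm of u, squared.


||u||_{H^1}^2 = 311/30

The H^1 norm (squared) on an interval (0, L) is
  ||u||_{H^1}^2 = ∫_0^L u(x)^2 dx + ∫_0^L u'(x)^2 dx.
Compute u'(x) = 1 - 2*x.
Then u(x)^2 = x**4 - 2*x**3 - 5*x**2 + 6*x + 9 and u'(x)^2 = 4*x**2 - 4*x + 1.
Integrate each monomial from 0 to 1 using ∫_0^1 c·x^n dx = c·1^(n+1)/(n+1):
  ∫_0^1 u(x)^2 dx = ∫_0^1 (x^4 - 2*x^3 - 5*x^2 + 6*x + 9) dx. Term by term:
    ∫_0^1 x^4 dx = 1/5;  ∫_0^1 -2*x^3 dx = -1/2;  ∫_0^1 -5*x^2 dx = -5/3;
    ∫_0^1 6*x dx = 3;  ∫_0^1 9 dx = 9.
  Sum: 1/5 − 1/2 − 5/3 + 3 + 9 = 301/30.
  ∫_0^1 u'(x)^2 dx = ∫_0^1 (4*x^2 - 4*x + 1) dx. Term by term:
    ∫_0^1 4*x^2 dx = 4/3;  ∫_0^1 -4*x dx = -2;  ∫_0^1 1 dx = 1.
  Sum: 4/3 − 2 + 1 = 1/3.
Adding: ||u||_{H^1}^2 = 301/30 + 1/3 = 311/30.


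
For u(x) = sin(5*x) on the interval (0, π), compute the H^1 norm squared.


||u||_{H^1(0,π)}^2 = 13*π

u'(x) = 5*cos(5*x).
Expand u² and (u')² and integrate term by term on (0, π), using: for integers n ≥ 1, ∫_0^π sin²(nx) dx = ∫_0^π cos²(nx) dx = π/2; for n ≠ n', ∫_0^π sin(nx)sin(n'x) dx = ∫_0^π cos(nx)cos(n'x) dx = 0; and by product-to-sum, ∫_0^π sin(nx)cos(n'x) dx = ½∫_0^π [sin((n+n')x) + sin((n−n')x)] dx, which is 0 when n+n' is even and 2n/(n²−n'²) when n+n' is odd (it need not vanish on (0, π)).
  u² squared terms: (1)²·∫sin(5x)² dx = 1·π/2 = π/2.
  So ∫_0^π u² dx = π/2.
  (u')² squared terms: (5)²·∫cos(5x)² dx = 25·π/2 = 25*π/2.
  So ∫_0^π (u')² dx = 25*π/2.
||u||_{H^1}^2 = (π/2) + (25*π/2) = 13*π.
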